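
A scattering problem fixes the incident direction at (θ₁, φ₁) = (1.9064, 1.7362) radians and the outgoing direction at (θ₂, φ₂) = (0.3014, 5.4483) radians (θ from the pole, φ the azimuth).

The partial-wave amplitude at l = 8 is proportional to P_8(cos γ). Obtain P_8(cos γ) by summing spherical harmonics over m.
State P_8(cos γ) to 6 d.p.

Summing Y*_{l m}(θ₁,φ₁)·Y_{l m}(θ₂,φ₂) over m ∈ [−8, 8]; prefactor 4π/(2·8+1) = 0.739198:
  [-8]  conj(Y_{8,-8})(Ω₁) = (0.079794, 0.315702) ; Y_{8,-8}(Ω₂) = (0.000029, 0.000012) ; Δ = (-0.000001, 0.000010)
  [-7]  conj(Y_{8,-7})(Ω₁) = (-0.416123, 0.182331) ; Y_{8,-7}(Ω₂) = (0.000362, -0.000170) ; Δ = (-0.000120, 0.000137)
  [-6]  conj(Y_{8,-6})(Ω₁) = (-0.091421, -0.140035) ; Y_{8,-6}(Ω₂) = (0.000956, -0.003123) ; Δ = (-0.000525, 0.000152)
  [-5]  conj(Y_{8,-5})(Ω₁) = (-0.203082, 0.186844) ; Y_{8,-5}(Ω₂) = (-0.009794, -0.016415) ; Δ = (0.005056, 0.001504)
  [-4]  conj(Y_{8,-4})(Ω₁) = (-0.223900, -0.174350) ; Y_{8,-4}(Ω₂) = (-0.080726, -0.016192) ; Δ = (0.015252, 0.017700)
  [-3]  conj(Y_{8,-3})(Ω₁) = (-0.073641, 0.136021) ; Y_{8,-3}(Ω₂) = (-0.205595, 0.152098) ; Δ = (-0.005548, -0.039166)
  [-2]  conj(Y_{8,-2})(Ω₁) = (-0.293585, -0.100825) ; Y_{8,-2}(Ω₂) = (-0.052279, 0.526482) ; Δ = (0.068431, -0.149296)
  [-1]  conj(Y_{8,-1})(Ω₁) = (-0.016206, 0.097084) ; Y_{8,-1}(Ω₂) = (0.379490, 0.419039) ; Δ = (-0.046832, 0.030052)
  [+0]  conj(Y_{8,0})(Ω₁) = (-0.314166, -0.000000) ; Y_{8,0}(Ω₂) = (-0.093032, 0.000000) ; Δ = (0.029228, 0.000000)
  [+1]  conj(Y_{8,1})(Ω₁) = (0.016206, 0.097084) ; Y_{8,1}(Ω₂) = (-0.379490, 0.419039) ; Δ = (-0.046832, -0.030052)
  [+2]  conj(Y_{8,2})(Ω₁) = (-0.293585, 0.100825) ; Y_{8,2}(Ω₂) = (-0.052279, -0.526482) ; Δ = (0.068431, 0.149296)
  [+3]  conj(Y_{8,3})(Ω₁) = (0.073641, 0.136021) ; Y_{8,3}(Ω₂) = (0.205595, 0.152098) ; Δ = (-0.005548, 0.039166)
  [+4]  conj(Y_{8,4})(Ω₁) = (-0.223900, 0.174350) ; Y_{8,4}(Ω₂) = (-0.080726, 0.016192) ; Δ = (0.015252, -0.017700)
  [+5]  conj(Y_{8,5})(Ω₁) = (0.203082, 0.186844) ; Y_{8,5}(Ω₂) = (0.009794, -0.016415) ; Δ = (0.005056, -0.001504)
  [+6]  conj(Y_{8,6})(Ω₁) = (-0.091421, 0.140035) ; Y_{8,6}(Ω₂) = (0.000956, 0.003123) ; Δ = (-0.000525, -0.000152)
  [+7]  conj(Y_{8,7})(Ω₁) = (0.416123, 0.182331) ; Y_{8,7}(Ω₂) = (-0.000362, -0.000170) ; Δ = (-0.000120, -0.000137)
  [+8]  conj(Y_{8,8})(Ω₁) = (0.079794, -0.315702) ; Y_{8,8}(Ω₂) = (0.000029, -0.000012) ; Δ = (-0.000001, -0.000010)
Σ over m = (0.100652, -0.000000); ×(4π/17) → (0.074402, -0.000000). Real part: 0.074402

0.074402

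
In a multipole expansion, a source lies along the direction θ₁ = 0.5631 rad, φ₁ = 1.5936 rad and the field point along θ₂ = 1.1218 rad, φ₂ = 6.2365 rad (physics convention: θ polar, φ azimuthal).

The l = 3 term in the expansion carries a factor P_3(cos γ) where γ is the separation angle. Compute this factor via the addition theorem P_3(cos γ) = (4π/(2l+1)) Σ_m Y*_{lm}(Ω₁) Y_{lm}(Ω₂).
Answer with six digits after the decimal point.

Summing Y*_{l m}(θ₁,φ₁)·Y_{l m}(θ₂,φ₂) over m ∈ [−3, 3]; prefactor 4π/(2·3+1) = 1.795196:
  m=-3: (0.004338, -0.063316) × (0.302065, 0.042585) = (0.004007, -0.018941)  (running Σ = (0.004007, -0.018941))
  m=-2: (-0.245999, -0.011227) × (0.358457, 0.033567) = (-0.087803, -0.012282)  (running Σ = (-0.083797, -0.031223))
  m=-1: (-0.010130, 0.444156) × (-0.016854, -0.000787) = (0.000520, -0.007478)  (running Σ = (-0.083276, -0.038701))
  m=0: (0.181520, -0.000000) × (-0.333350, 0.000000) = (-0.060510, 0.000000)  (running Σ = (-0.143786, -0.038701))
  m=1: (0.010130, 0.444156) × (0.016854, -0.000787) = (0.000520, 0.007478)  (running Σ = (-0.143266, -0.031223))
  m=2: (-0.245999, 0.011227) × (0.358457, -0.033567) = (-0.087803, 0.012282)  (running Σ = (-0.231069, -0.018941))
  m=3: (-0.004338, -0.063316) × (-0.302065, 0.042585) = (0.004007, 0.018941)  (running Σ = (-0.227062, 0.000000))
Total Σ_m = (-0.227062, 0.000000). Multiply by 1.795196: (-0.407621, 0.000000). P_3(cos γ) = -0.407621

-0.407621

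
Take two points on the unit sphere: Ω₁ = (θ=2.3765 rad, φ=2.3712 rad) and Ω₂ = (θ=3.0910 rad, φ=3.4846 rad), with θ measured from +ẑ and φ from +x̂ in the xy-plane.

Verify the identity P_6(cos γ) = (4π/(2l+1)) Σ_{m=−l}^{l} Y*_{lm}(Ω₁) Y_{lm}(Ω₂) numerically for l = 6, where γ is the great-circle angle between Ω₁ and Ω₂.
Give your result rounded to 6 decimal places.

-0.239324

Term-by-term m-sum for l=6 (normalisation 4π/13 = 0.966644):
  [-6]  conj(Y_{6,-6})(Ω₁) = (-0.004795, 0.053109) ; Y_{6,-6}(Ω₂) = (-0.000000, -0.000000) ; Δ = (0.000000, -0.000000)
  [-5]  conj(Y_{6,-5})(Ω₁) = (-0.145849, 0.125455) ; Y_{6,-5}(Ω₂) = (-0.000000, -0.000001) ; Δ = (0.000000, 0.000000)
  [-4]  conj(Y_{6,-4})(Ω₁) = (-0.387083, -0.023261) ; Y_{6,-4}(Ω₂) = (0.000005, -0.000023) ; Δ = (-0.000002, 0.000009)
  [-3]  conj(Y_{6,-3})(Ω₁) = (-0.286778, -0.313833) ; Y_{6,-3}(Ω₂) = (0.000346, -0.000575) ; Δ = (-0.000280, 0.000056)
  [-2]  conj(Y_{6,-2})(Ω₁) = (0.002663, -0.088717) ; Y_{6,-2}(Ω₂) = (0.010233, -0.008378) ; Δ = (-0.000716, -0.000930)
  [-1]  conj(Y_{6,-1})(Ω₁) = (-0.247476, 0.240158) ; Y_{6,-1}(Ω₂) = (0.154963, -0.055341) ; Δ = (-0.025059, 0.050911)
  [+0]  conj(Y_{6,0})(Ω₁) = (-0.197453, -0.000000) ; Y_{6,0}(Ω₂) = (0.989952, 0.000000) ; Δ = (-0.195469, -0.000000)
  [+1]  conj(Y_{6,1})(Ω₁) = (0.247476, 0.240158) ; Y_{6,1}(Ω₂) = (-0.154963, -0.055341) ; Δ = (-0.025059, -0.050911)
  [+2]  conj(Y_{6,2})(Ω₁) = (0.002663, 0.088717) ; Y_{6,2}(Ω₂) = (0.010233, 0.008378) ; Δ = (-0.000716, 0.000930)
  [+3]  conj(Y_{6,3})(Ω₁) = (0.286778, -0.313833) ; Y_{6,3}(Ω₂) = (-0.000346, -0.000575) ; Δ = (-0.000280, -0.000056)
  [+4]  conj(Y_{6,4})(Ω₁) = (-0.387083, 0.023261) ; Y_{6,4}(Ω₂) = (0.000005, 0.000023) ; Δ = (-0.000002, -0.000009)
  [+5]  conj(Y_{6,5})(Ω₁) = (0.145849, 0.125455) ; Y_{6,5}(Ω₂) = (0.000000, -0.000001) ; Δ = (0.000000, -0.000000)
  [+6]  conj(Y_{6,6})(Ω₁) = (-0.004795, -0.053109) ; Y_{6,6}(Ω₂) = (-0.000000, 0.000000) ; Δ = (0.000000, 0.000000)
Total Σ_m = (-0.247582, 0.000000). Multiply by 0.966644: (-0.239324, 0.000000). P_6(cos γ) = -0.239324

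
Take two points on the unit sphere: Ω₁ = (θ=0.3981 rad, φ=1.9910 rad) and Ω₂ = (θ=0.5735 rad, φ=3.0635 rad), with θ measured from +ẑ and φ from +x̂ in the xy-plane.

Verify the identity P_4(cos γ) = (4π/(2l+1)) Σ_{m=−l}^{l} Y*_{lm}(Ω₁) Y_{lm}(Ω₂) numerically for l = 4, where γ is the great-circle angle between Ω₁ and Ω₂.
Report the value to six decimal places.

Summing Y*_{l m}(θ₁,φ₁)·Y_{l m}(θ₂,φ₂) over m ∈ [−4, 4]; prefactor 4π/(2·4+1) = 1.396263:
  [-4]  conj(Y_{4,-4})(Ω₁) = -0.00110 + 0.00993j ; Y_{4,-4}(Ω₂) = 0.03650 + 0.01179j ; Δ = -0.00016 + 0.00035j
  [-3]  conj(Y_{4,-3})(Ω₁) = 0.06401 - 0.02052j ; Y_{4,-3}(Ω₂) = -0.16335 - 0.03899j ; Δ = -0.01126 + 0.00086j
  [-2]  conj(Y_{4,-2})(Ω₁) = -0.16596 - 0.18530j ; Y_{4,-2}(Ω₂) = 0.38322 + 0.06034j ; Δ = -0.05242 - 0.08103j
  [-1]  conj(Y_{4,-1})(Ω₁) = -0.20331 + 0.45503j ; Y_{4,-1}(Ω₂) = -0.41687 - 0.03262j ; Δ = 0.09960 - 0.18305j
  [+0]  conj(Y_{4,0})(Ω₁) = 0.29398 + 0.00000j ; Y_{4,0}(Ω₂) = -0.07852 + 0.00000j ; Δ = -0.02308 + 0.00000j
  [+1]  conj(Y_{4,1})(Ω₁) = 0.20331 + 0.45503j ; Y_{4,1}(Ω₂) = 0.41687 - 0.03262j ; Δ = 0.09960 + 0.18305j
  [+2]  conj(Y_{4,2})(Ω₁) = -0.16596 + 0.18530j ; Y_{4,2}(Ω₂) = 0.38322 - 0.06034j ; Δ = -0.05242 + 0.08103j
  [+3]  conj(Y_{4,3})(Ω₁) = -0.06401 - 0.02052j ; Y_{4,3}(Ω₂) = 0.16335 - 0.03899j ; Δ = -0.01126 - 0.00086j
  [+4]  conj(Y_{4,4})(Ω₁) = -0.00110 - 0.00993j ; Y_{4,4}(Ω₂) = 0.03650 - 0.01179j ; Δ = -0.00016 - 0.00035j
Σ over m = 0.04845 + 0.00000j; ×(4π/9) → 0.06765 + 0.00000j. Real part: 0.067652

0.067652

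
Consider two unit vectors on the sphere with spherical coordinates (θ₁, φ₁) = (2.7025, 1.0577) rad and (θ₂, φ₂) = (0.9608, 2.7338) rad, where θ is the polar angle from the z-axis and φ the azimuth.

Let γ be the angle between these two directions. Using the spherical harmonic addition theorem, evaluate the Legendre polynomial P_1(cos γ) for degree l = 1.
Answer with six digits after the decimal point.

-0.555146

Summing Y*_{l m}(θ₁,φ₁)·Y_{l m}(θ₂,φ₂) over m ∈ [−1, 1]; prefactor 4π/(2·1+1) = 4.188790:
  m=-1: Y*=(0.072098, 0.127963)  Y=(-0.259963, -0.112306)  product (-0.004372, -0.041363)
  m=+0: Y*=(-0.442253, -0.000000)  Y=(0.279903, 0.000000)  product (-0.123788, -0.000000)
  m=+1: Y*=(-0.072098, 0.127963)  Y=(0.259963, -0.112306)  product (-0.004372, 0.041363)
Total Σ_m = (-0.132531, 0.000000). Multiply by 4.188790: (-0.555146, 0.000000). P_1(cos γ) = -0.555146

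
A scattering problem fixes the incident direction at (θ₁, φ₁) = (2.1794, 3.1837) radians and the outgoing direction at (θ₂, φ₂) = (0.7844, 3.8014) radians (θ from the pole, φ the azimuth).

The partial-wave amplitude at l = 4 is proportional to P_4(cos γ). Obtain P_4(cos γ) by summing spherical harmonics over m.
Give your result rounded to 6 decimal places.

0.357856

Addition theorem: P_4(cos γ) = (4π/9) Σ_m Y*_{lm}(Ω₁) Y_{lm}(Ω₂), m = −4…4:
  term(m=-4) = -0.017308-0.013735i   from Y*(Ω₁)=+0.197678+0.033613i, Y(Ω₂)=-0.096577-0.053057i
  term(m=-3) = +0.034381+0.118536i   from Y*(Ω₁)=+0.392060+0.049791i, Y(Ω₂)=+0.124089+0.286581i
  term(m=-2) = +0.039951-0.114616i   from Y*(Ω₁)=+0.289017+0.024397i, Y(Ω₂)=+0.104014-0.405353i
  term(m=-1) = +0.015445-0.010973i   from Y*(Ω₁)=-0.157845-0.006650i, Y(Ω₂)=-0.094753+0.073509i
  term(m=+0) = +0.111356+0.000000i   from Y*(Ω₁)=-0.324395-0.000000i, Y(Ω₂)=-0.343271+0.000000i
  term(m=+1) = +0.015445+0.010973i   from Y*(Ω₁)=+0.157845-0.006650i, Y(Ω₂)=+0.094753+0.073509i
  term(m=+2) = +0.039951+0.114616i   from Y*(Ω₁)=+0.289017-0.024397i, Y(Ω₂)=+0.104014+0.405353i
  term(m=+3) = +0.034381-0.118536i   from Y*(Ω₁)=-0.392060+0.049791i, Y(Ω₂)=-0.124089+0.286581i
  term(m=+4) = -0.017308+0.013735i   from Y*(Ω₁)=+0.197678-0.033613i, Y(Ω₂)=-0.096577+0.053057i
Accumulated sum +0.256296-0.000000i; after 4π/(2l+1) scaling, +0.357856-0.000000i ⇒ P_4 = 0.357856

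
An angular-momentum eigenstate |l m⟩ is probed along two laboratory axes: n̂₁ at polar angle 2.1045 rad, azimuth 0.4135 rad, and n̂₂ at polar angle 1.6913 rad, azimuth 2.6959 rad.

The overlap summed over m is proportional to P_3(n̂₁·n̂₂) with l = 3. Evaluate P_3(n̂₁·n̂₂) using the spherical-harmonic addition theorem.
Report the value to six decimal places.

0.438593

Addition theorem: P_3(cos γ) = (4π/7) Σ_m Y*_{lm}(Ω₁) Y_{lm}(Ω₂), m = −3…3:
  m=-3: Y*=(0.086347, 0.251847)  Y=(-0.094541, -0.397114)  product (0.091849, -0.058100)
  m=-2: Y*=(-0.260920, -0.283585)  Y=(-0.076079, -0.094193)  product (-0.006861, 0.046152)
  m=-1: Y*=(0.074909, 0.032870)  Y=(0.268577, 0.128314)  product (0.015901, 0.018440)
  m=+0: Y*=(0.323873, -0.000000)  Y=(0.131340, 0.000000)  product (0.042537, 0.000000)
  m=+1: Y*=(-0.074909, 0.032870)  Y=(-0.268577, 0.128314)  product (0.015901, -0.018440)
  m=+2: Y*=(-0.260920, 0.283585)  Y=(-0.076079, 0.094193)  product (-0.006861, -0.046152)
  m=+3: Y*=(-0.086347, 0.251847)  Y=(0.094541, -0.397114)  product (0.091849, 0.058100)
Σ over m = (0.244315, 0.000000); ×(4π/7) → (0.438593, 0.000000). Real part: 0.438593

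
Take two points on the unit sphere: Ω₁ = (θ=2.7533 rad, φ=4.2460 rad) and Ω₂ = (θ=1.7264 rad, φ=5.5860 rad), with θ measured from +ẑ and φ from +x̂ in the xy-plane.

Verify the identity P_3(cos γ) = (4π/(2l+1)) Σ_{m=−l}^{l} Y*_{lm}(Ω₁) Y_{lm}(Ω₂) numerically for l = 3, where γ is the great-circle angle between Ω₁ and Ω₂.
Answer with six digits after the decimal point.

Addition theorem: P_3(cos γ) = (4π/7) Σ_m Y*_{lm}(Ω₁) Y_{lm}(Ω₂), m = −3…3:
  term(m=-3) = -0.00582 + 0.00701j   from Y*(Ω₁)=0.02231 + 0.00387j, Y(Ω₂)=-0.20015 + 0.34896j
  term(m=-2) = -0.01877 - 0.00933j   from Y*(Ω₁)=0.08076 - 0.10892j, Y(Ω₂)=-0.02713 - 0.15218j
  term(m=-1) = -0.02582 + 0.10987j   from Y*(Ω₁)=-0.18065 - 0.35883j, Y(Ω₂)=-0.21538 - 0.18038j
  term(m=+0) = -0.07382 + 0.00000j   from Y*(Ω₁)=-0.44324 + 0.00000j, Y(Ω₂)=0.16656 + 0.00000j
  term(m=+1) = -0.02582 - 0.10987j   from Y*(Ω₁)=0.18065 - 0.35883j, Y(Ω₂)=0.21538 - 0.18038j
  term(m=+2) = -0.01877 + 0.00933j   from Y*(Ω₁)=0.08076 + 0.10892j, Y(Ω₂)=-0.02713 + 0.15218j
  term(m=+3) = -0.00582 - 0.00701j   from Y*(Ω₁)=-0.02231 + 0.00387j, Y(Ω₂)=0.20015 + 0.34896j
Σ over m = -0.17462 - 0.00000j; ×(4π/7) → -0.31348 - 0.00000j. Real part: -0.313479

-0.313479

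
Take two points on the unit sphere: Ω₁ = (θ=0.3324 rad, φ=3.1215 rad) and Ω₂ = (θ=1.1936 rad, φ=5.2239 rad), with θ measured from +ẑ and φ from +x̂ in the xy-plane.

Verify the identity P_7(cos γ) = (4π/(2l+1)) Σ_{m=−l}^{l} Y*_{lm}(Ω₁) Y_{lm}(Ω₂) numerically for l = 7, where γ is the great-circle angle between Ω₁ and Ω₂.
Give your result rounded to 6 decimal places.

-0.292349

Addition theorem: P_7(cos γ) = (4π/15) Σ_m Y*_{lm}(Ω₁) Y_{lm}(Ω₂), m = −7…7:
  term(m=-7) = (-0.000032, -0.000049)   from Y*(Ω₁)=(-0.000195, 0.000028), Y(Ω₂)=(0.127590, 0.271734)
  term(m=-6) = (0.000949, -0.000046)   from Y*(Ω₁)=(0.002120, -0.000257), Y(Ω₂)=(0.443818, 0.032245)
  term(m=-5) = (-0.001304, 0.002483)   from Y*(Ω₁)=(-0.014339, 0.001445), Y(Ω₂)=(0.107297, -0.162337)
  term(m=-4) = (0.008924, 0.014374)   from Y*(Ω₁)=(0.067544, -0.005440), Y(Ω₂)=(0.114244, 0.222012)
  term(m=-3) = (-0.066044, 0.001586)   from Y*(Ω₁)=(-0.223300, 0.013476), Y(Ω₂)=(0.295117, 0.010707)
  term(m=-2) = (-0.031900, 0.057353)   from Y*(Ω₁)=(0.485913, -0.019537), Y(Ω₂)=(-0.070281, 0.115206)
  term(m=-1) = (-0.087586, -0.148938)   from Y*(Ω₁)=(-0.551443, 0.011081), Y(Ω₂)=(0.153342, 0.273169)
  term(m=+0) = (0.005020, 0.000000)   from Y*(Ω₁)=(-0.050528, -0.000000), Y(Ω₂)=(-0.099352, 0.000000)
  term(m=+1) = (-0.087586, 0.148938)   from Y*(Ω₁)=(0.551443, 0.011081), Y(Ω₂)=(-0.153342, 0.273169)
  term(m=+2) = (-0.031900, -0.057353)   from Y*(Ω₁)=(0.485913, 0.019537), Y(Ω₂)=(-0.070281, -0.115206)
  term(m=+3) = (-0.066044, -0.001586)   from Y*(Ω₁)=(0.223300, 0.013476), Y(Ω₂)=(-0.295117, 0.010707)
  term(m=+4) = (0.008924, -0.014374)   from Y*(Ω₁)=(0.067544, 0.005440), Y(Ω₂)=(0.114244, -0.222012)
  term(m=+5) = (-0.001304, -0.002483)   from Y*(Ω₁)=(0.014339, 0.001445), Y(Ω₂)=(-0.107297, -0.162337)
  term(m=+6) = (0.000949, 0.000046)   from Y*(Ω₁)=(0.002120, 0.000257), Y(Ω₂)=(0.443818, -0.032245)
  term(m=+7) = (-0.000032, 0.000049)   from Y*(Ω₁)=(0.000195, 0.000028), Y(Ω₂)=(-0.127590, 0.271734)
Total Σ_m = (-0.348966, 0.000000). Multiply by 0.837758: (-0.292349, 0.000000). P_7(cos γ) = -0.292349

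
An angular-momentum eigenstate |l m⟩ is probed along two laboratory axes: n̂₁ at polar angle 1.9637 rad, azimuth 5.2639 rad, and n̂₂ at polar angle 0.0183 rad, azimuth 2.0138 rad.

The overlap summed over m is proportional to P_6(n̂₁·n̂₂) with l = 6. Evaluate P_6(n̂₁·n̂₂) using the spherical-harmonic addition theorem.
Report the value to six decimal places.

Expand P_6 via completeness: Σ_{m} conj(Y_{6,m}) at Ω₁ times Y_{6,m} at Ω₂ —
  m=-6: +0.296057+0.050050i × +0.000000+0.000000i = +0.000000+0.000000i  (running Σ = +0.000000+0.000000i)
  m=-5: -0.161512-0.399682i × -0.000000+0.000000i = +0.000000+0.000000i  (running Σ = +0.000000+0.000000i)
  m=-4: -0.094440+0.128109i × -0.000000-0.000000i = +0.000000+0.000000i  (running Σ = +0.000000+0.000000i)
  m=-3: -0.271856-0.022818i × +0.000031+0.000008i = -0.000008-0.000003i  (running Σ = -0.000008-0.000003i)
  m=-2: +0.116494+0.230603i × -0.001103+0.001350i = -0.000440-0.000097i  (running Σ = -0.000448-0.000100i)
  m=-1: -0.100126+0.162758i × -0.025809-0.054397i = +0.011438+0.001246i  (running Σ = +0.010990+0.001146i)
  m=0: +0.276572-0.000000i × +1.013534+0.000000i = +0.280315+0.000000i  (running Σ = +0.291305+0.001146i)
  m=1: +0.100126+0.162758i × +0.025809-0.054397i = +0.011438-0.001246i  (running Σ = +0.302742-0.000100i)
  m=2: +0.116494-0.230603i × -0.001103-0.001350i = -0.000440+0.000097i  (running Σ = +0.302303-0.000003i)
  m=3: +0.271856-0.022818i × -0.000031+0.000008i = -0.000008+0.000003i  (running Σ = +0.302294+0.000000i)
  m=4: -0.094440-0.128109i × -0.000000+0.000000i = +0.000000-0.000000i  (running Σ = +0.302294+0.000000i)
  m=5: +0.161512-0.399682i × +0.000000+0.000000i = +0.000000-0.000000i  (running Σ = +0.302294+0.000000i)
  m=6: +0.296057-0.050050i × +0.000000-0.000000i = +0.000000-0.000000i  (running Σ = +0.302294+0.000000i)
Total Σ_m = +0.302294+0.000000i. Multiply by 0.966644: +0.292211+0.000000i. P_6(cos γ) = 0.292211

0.292211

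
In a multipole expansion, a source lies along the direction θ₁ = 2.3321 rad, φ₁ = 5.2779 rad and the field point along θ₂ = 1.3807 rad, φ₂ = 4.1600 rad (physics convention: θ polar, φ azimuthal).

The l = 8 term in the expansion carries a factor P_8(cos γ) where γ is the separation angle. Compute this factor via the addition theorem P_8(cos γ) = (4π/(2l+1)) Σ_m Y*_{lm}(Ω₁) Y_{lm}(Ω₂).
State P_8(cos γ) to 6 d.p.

Term-by-term m-sum for l=8 (normalisation 4π/17 = 0.739198):
  [-8]  conj(Y_{8,-8})(Ω₁) = (-0.007279, -0.038197) ; Y_{8,-8}(Ω₂) = (-0.128839, -0.426639) ; Δ = (-0.015359, 0.008027)
  [-7]  conj(Y_{8,-7})(Ω₁) = (-0.108063, 0.101444) ; Y_{8,-7}(Ω₂) = (-0.227503, 0.256722) ; Δ = (-0.001458, -0.050821)
  [-6]  conj(Y_{8,-6})(Ω₁) = (0.322161, 0.082767) ; Y_{8,-6}(Ω₂) = (-0.154428, -0.026945) ; Δ = (-0.047520, -0.021462)
  [-5]  conj(Y_{8,-5})(Ω₁) = (-0.142602, -0.439067) ; Y_{8,-5}(Ω₂) = (0.128136, 0.321139) ; Δ = (0.122729, -0.102055)
  [-4]  conj(Y_{8,-4})(Ω₁) = (-0.198340, 0.239704) ; Y_{8,-4}(Ω₂) = (-0.028989, 0.039036) ; Δ = (-0.003607, -0.014691)
  [-3]  conj(Y_{8,-3})(Ω₁) = (-0.122589, -0.015496) ; Y_{8,-3}(Ω₂) = (0.330310, 0.028600) ; Δ = (-0.040049, -0.008625)
  [-2]  conj(Y_{8,-2})(Ω₁) = (0.163315, 0.347106) ; Y_{8,-2}(Ω₂) = (-0.000340, -0.000676) ; Δ = (0.000179, -0.000229)
  [-1]  conj(Y_{8,-1})(Ω₁) = (0.029356, -0.046256) ; Y_{8,-1}(Ω₂) = (0.168890, -0.273995) ; Δ = (-0.007716, -0.015856)
  [+0]  conj(Y_{8,0})(Ω₁) = (0.365936, -0.000000) ; Y_{8,0}(Ω₂) = (-0.015344, 0.000000) ; Δ = (-0.005615, 0.000000)
  [+1]  conj(Y_{8,1})(Ω₁) = (-0.029356, -0.046256) ; Y_{8,1}(Ω₂) = (-0.168890, -0.273995) ; Δ = (-0.007716, 0.015856)
  [+2]  conj(Y_{8,2})(Ω₁) = (0.163315, -0.347106) ; Y_{8,2}(Ω₂) = (-0.000340, 0.000676) ; Δ = (0.000179, 0.000229)
  [+3]  conj(Y_{8,3})(Ω₁) = (0.122589, -0.015496) ; Y_{8,3}(Ω₂) = (-0.330310, 0.028600) ; Δ = (-0.040049, 0.008625)
  [+4]  conj(Y_{8,4})(Ω₁) = (-0.198340, -0.239704) ; Y_{8,4}(Ω₂) = (-0.028989, -0.039036) ; Δ = (-0.003607, 0.014691)
  [+5]  conj(Y_{8,5})(Ω₁) = (0.142602, -0.439067) ; Y_{8,5}(Ω₂) = (-0.128136, 0.321139) ; Δ = (0.122729, 0.102055)
  [+6]  conj(Y_{8,6})(Ω₁) = (0.322161, -0.082767) ; Y_{8,6}(Ω₂) = (-0.154428, 0.026945) ; Δ = (-0.047520, 0.021462)
  [+7]  conj(Y_{8,7})(Ω₁) = (0.108063, 0.101444) ; Y_{8,7}(Ω₂) = (0.227503, 0.256722) ; Δ = (-0.001458, 0.050821)
  [+8]  conj(Y_{8,8})(Ω₁) = (-0.007279, 0.038197) ; Y_{8,8}(Ω₂) = (-0.128839, 0.426639) ; Δ = (-0.015359, -0.008027)
Total Σ_m = (0.008782, 0.000000). Multiply by 0.739198: (0.006492, 0.000000). P_8(cos γ) = 0.006492

0.006492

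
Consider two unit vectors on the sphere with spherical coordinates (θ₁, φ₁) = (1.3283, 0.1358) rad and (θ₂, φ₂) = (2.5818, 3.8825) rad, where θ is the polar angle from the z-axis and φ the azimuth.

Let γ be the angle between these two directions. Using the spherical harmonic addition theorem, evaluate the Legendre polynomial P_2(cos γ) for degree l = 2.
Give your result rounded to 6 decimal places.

Addition theorem: P_2(cos γ) = (4π/5) Σ_m Y*_{lm}(Ω₁) Y_{lm}(Ω₂), m = −2…2:
  m=-2: 0.35066 + 0.09765j × 0.00968 - 0.10849j = 0.01399 - 0.03710j  (running Σ = 0.01399 - 0.03710j)
  m=-1: 0.17842 + 0.02438j × 0.25649 - 0.23463j = 0.05148 - 0.03561j  (running Σ = 0.06547 - 0.07271j)
  m=0: -0.26083 + 0.00000j × 0.36399 + 0.00000j = -0.09494 + 0.00000j  (running Σ = -0.02947 - 0.07271j)
  m=1: -0.17842 + 0.02438j × -0.25649 - 0.23463j = 0.05148 + 0.03561j  (running Σ = 0.02202 - 0.03710j)
  m=2: 0.35066 - 0.09765j × 0.00968 + 0.10849j = 0.01399 + 0.03710j  (running Σ = 0.03600 + 0.00000j)
Σ over m = 0.03600 + 0.00000j; ×(4π/5) → 0.09049 + 0.00000j. Real part: 0.090487

0.090487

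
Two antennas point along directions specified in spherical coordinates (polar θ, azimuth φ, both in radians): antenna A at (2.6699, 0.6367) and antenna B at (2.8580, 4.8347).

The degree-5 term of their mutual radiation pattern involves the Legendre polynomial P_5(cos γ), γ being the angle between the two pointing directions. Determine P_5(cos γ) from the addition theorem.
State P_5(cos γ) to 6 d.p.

-0.407322

Addition theorem: P_5(cos γ) = (4π/11) Σ_m Y*_{lm}(Ω₁) Y_{lm}(Ω₂), m = −5…5:
  term(m=-5) = -0.00000 - 0.00001j   from Y*(Ω₁)=-0.00898 - 0.00038j, Y(Ω₂)=0.00046 + 0.00065j
  term(m=-4) = -0.00023 + 0.00043j   from Y*(Ω₁)=0.04617 - 0.03123j, Y(Ω₂)=-0.00762 + 0.00406j
  term(m=-3) = 0.01102 - 0.00030j   from Y*(Ω₁)=-0.06635 + 0.18798j, Y(Ω₂)=-0.01983 - 0.05161j
  term(m=-2) = -0.04992 - 0.08290j   from Y*(Ω₁)=-0.12611 - 0.41146j, Y(Ω₂)=0.21816 - 0.05446j
  term(m=-1) = -0.11862 + 0.20990j   from Y*(Ω₁)=0.36439 + 0.26944j, Y(Ω₂)=0.06491 + 0.52804j
  term(m=+0) = -0.04104 + 0.00000j   from Y*(Ω₁)=0.09134 + 0.00000j, Y(Ω₂)=-0.44932 + 0.00000j
  term(m=+1) = -0.11862 - 0.20990j   from Y*(Ω₁)=-0.36439 + 0.26944j, Y(Ω₂)=-0.06491 + 0.52804j
  term(m=+2) = -0.04992 + 0.08290j   from Y*(Ω₁)=-0.12611 + 0.41146j, Y(Ω₂)=0.21816 + 0.05446j
  term(m=+3) = 0.01102 + 0.00030j   from Y*(Ω₁)=0.06635 + 0.18798j, Y(Ω₂)=0.01983 - 0.05161j
  term(m=+4) = -0.00023 - 0.00043j   from Y*(Ω₁)=0.04617 + 0.03123j, Y(Ω₂)=-0.00762 - 0.00406j
  term(m=+5) = -0.00000 + 0.00001j   from Y*(Ω₁)=0.00898 - 0.00038j, Y(Ω₂)=-0.00046 + 0.00065j
Total Σ_m = -0.35655 - 0.00000j. Multiply by 1.142397: -0.40732 - 0.00000j. P_5(cos γ) = -0.407322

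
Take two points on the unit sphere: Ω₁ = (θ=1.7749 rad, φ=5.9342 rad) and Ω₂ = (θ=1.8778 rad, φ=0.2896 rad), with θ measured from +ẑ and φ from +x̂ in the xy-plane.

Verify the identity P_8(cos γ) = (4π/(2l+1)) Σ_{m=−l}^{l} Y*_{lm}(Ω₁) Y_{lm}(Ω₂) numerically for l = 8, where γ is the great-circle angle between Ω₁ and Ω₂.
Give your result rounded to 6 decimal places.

-0.071715

Expand P_8 via completeness: Σ_{m} conj(Y_{8,m}) at Ω₁ times Y_{8,m} at Ω₂ —
  m=-8: -0.40943 - 0.14932j × -0.23850 - 0.25807j = 0.05911 + 0.14127j  (running Σ = 0.05911 + 0.14127j)
  m=-7: 0.27628 + 0.23209j × 0.19639 + 0.40000j = -0.03858 + 0.15609j  (running Σ = 0.02054 + 0.29736j)
  m=-6: 0.06363 + 0.11034j × -0.01734 - 0.10302j = 0.01026 - 0.00847j  (running Σ = 0.03080 + 0.28889j)
  m=-5: -0.06129 - 0.34842j × 0.03862 - 0.31291j = -0.11139 + 0.00572j  (running Σ = -0.08059 + 0.29462j)
  m=-4: 0.00225 - 0.01273j × -0.09319 + 0.21301j = 0.00250 + 0.00166j  (running Σ = -0.07809 + 0.29628j)
  m=-3: -0.16612 + 0.28757j × -0.14038 + 0.16599j = -0.02441 - 0.06794j  (running Σ = -0.10250 + 0.22834j)
  m=-2: 0.02945 - 0.02471j × 0.22812 - 0.14920j = 0.00303 - 0.01003j  (running Σ = -0.09947 + 0.21831j)
  m=-1: 0.29946 - 0.10897j × 0.16270 - 0.04848j = 0.04344 - 0.03225j  (running Σ = -0.05603 + 0.18606j)
  m=0: -0.05345 + 0.00000j × -0.28145 + 0.00000j = 0.01504 + 0.00000j  (running Σ = -0.04099 + 0.18606j)
  m=1: -0.29946 - 0.10897j × -0.16270 - 0.04848j = 0.04344 + 0.03225j  (running Σ = 0.00245 + 0.21831j)
  m=2: 0.02945 + 0.02471j × 0.22812 + 0.14920j = 0.00303 + 0.01003j  (running Σ = 0.00549 + 0.22834j)
  m=3: 0.16612 + 0.28757j × 0.14038 + 0.16599j = -0.02441 + 0.06794j  (running Σ = -0.01893 + 0.29628j)
  m=4: 0.00225 + 0.01273j × -0.09319 - 0.21301j = 0.00250 - 0.00166j  (running Σ = -0.01642 + 0.29462j)
  m=5: 0.06129 - 0.34842j × -0.03862 - 0.31291j = -0.11139 - 0.00572j  (running Σ = -0.12782 + 0.28889j)
  m=6: 0.06363 - 0.11034j × -0.01734 + 0.10302j = 0.01026 + 0.00847j  (running Σ = -0.11755 + 0.29736j)
  m=7: -0.27628 + 0.23209j × -0.19639 + 0.40000j = -0.03858 - 0.15609j  (running Σ = -0.15613 + 0.14127j)
  m=8: -0.40943 + 0.14932j × -0.23850 + 0.25807j = 0.05911 - 0.14127j  (running Σ = -0.09702 + 0.00000j)
Σ over m = -0.09702 + 0.00000j; ×(4π/17) → -0.07171 + 0.00000j. Real part: -0.071715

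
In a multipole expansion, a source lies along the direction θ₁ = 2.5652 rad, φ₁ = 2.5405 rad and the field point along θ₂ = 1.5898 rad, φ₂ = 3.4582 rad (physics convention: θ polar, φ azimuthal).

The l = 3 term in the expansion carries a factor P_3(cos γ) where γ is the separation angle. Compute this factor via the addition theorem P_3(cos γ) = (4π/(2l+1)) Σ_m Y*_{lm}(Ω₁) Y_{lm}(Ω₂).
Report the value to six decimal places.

-0.416071

Summing Y*_{l m}(θ₁,φ₁)·Y_{l m}(θ₂,φ₂) over m ∈ [−3, 3]; prefactor 4π/(2·3+1) = 1.795196:
  m=-3: +0.015561+0.065724i × -0.242621+0.339149i = -0.026066-0.010668i  (running Σ = -0.026066-0.010668i)
  m=-2: -0.091706+0.237418i × -0.015650+0.011488i = -0.001292-0.004769i  (running Σ = -0.027358-0.015437i)
  m=-1: -0.365311+0.250509i × +0.306507-0.100421i = -0.086814+0.113468i  (running Σ = -0.114172+0.098030i)
  m=0: -0.161091-0.000000i × +0.021261+0.000000i = -0.003425-0.000000i  (running Σ = -0.117597+0.098030i)
  m=1: +0.365311+0.250509i × -0.306507-0.100421i = -0.086814-0.113468i  (running Σ = -0.204411-0.015437i)
  m=2: -0.091706-0.237418i × -0.015650-0.011488i = -0.001292+0.004769i  (running Σ = -0.205703-0.010668i)
  m=3: -0.015561+0.065724i × +0.242621+0.339149i = -0.026066+0.010668i  (running Σ = -0.231769-0.000000i)
Total Σ_m = -0.231769-0.000000i. Multiply by 1.795196: -0.416071-0.000000i. P_3(cos γ) = -0.416071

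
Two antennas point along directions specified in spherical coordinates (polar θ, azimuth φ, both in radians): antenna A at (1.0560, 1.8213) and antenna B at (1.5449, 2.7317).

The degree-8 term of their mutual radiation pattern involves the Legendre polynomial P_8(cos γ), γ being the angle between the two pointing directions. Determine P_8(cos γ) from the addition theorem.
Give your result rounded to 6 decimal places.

Term-by-term m-sum for l=8 (normalisation 4π/17 = 0.739198):
  term(m=-8) = 0.04715 - 0.07344j   from Y*(Ω₁)=-0.07128 + 0.15410j, Y(Ω₂)=-0.50919 - 0.07048j
  term(m=-7) = 0.02038 - 0.00183j   from Y*(Ω₁)=0.37777 + 0.06981j, Y(Ω₂)=0.05130 - 0.01433j
  term(m=-6) = -0.10937 - 0.11740j   from Y*(Ω₁)=-0.02922 - 0.43047j, Y(Ω₂)=0.28864 - 0.23448j
  term(m=-5) = 0.00128 - 0.00789j   from Y*(Ω₁)=-0.12086 + 0.03982j, Y(Ω₂)=-0.02895 + 0.05579j
  term(m=-4) = 0.08388 - 0.04583j   from Y*(Ω₁)=-0.15509 - 0.24261j, Y(Ω₂)=-0.02281 + 0.33117j
  term(m=-3) = 0.01772 + 0.00771j   from Y*(Ω₁)=-0.19573 + 0.20947j, Y(Ω₂)=-0.02254 - 0.06351j
  term(m=-2) = 0.01207 + 0.04727j   from Y*(Ω₁)=-0.13575 - 0.07434j, Y(Ω₂)=-0.21510 - 0.23043j
  term(m=-1) = -0.01362 + 0.01754j   from Y*(Ω₁)=-0.07938 + 0.31024j, Y(Ω₂)=0.06360 + 0.02763j
  term(m=+0) = -0.03412 + 0.00000j   from Y*(Ω₁)=-0.10991 + 0.00000j, Y(Ω₂)=0.31039 + 0.00000j
  term(m=+1) = -0.01362 - 0.01754j   from Y*(Ω₁)=0.07938 + 0.31024j, Y(Ω₂)=-0.06360 + 0.02763j
  term(m=+2) = 0.01207 - 0.04727j   from Y*(Ω₁)=-0.13575 + 0.07434j, Y(Ω₂)=-0.21510 + 0.23043j
  term(m=+3) = 0.01772 - 0.00771j   from Y*(Ω₁)=0.19573 + 0.20947j, Y(Ω₂)=0.02254 - 0.06351j
  term(m=+4) = 0.08388 + 0.04583j   from Y*(Ω₁)=-0.15509 + 0.24261j, Y(Ω₂)=-0.02281 - 0.33117j
  term(m=+5) = 0.00128 + 0.00789j   from Y*(Ω₁)=0.12086 + 0.03982j, Y(Ω₂)=0.02895 + 0.05579j
  term(m=+6) = -0.10937 + 0.11740j   from Y*(Ω₁)=-0.02922 + 0.43047j, Y(Ω₂)=0.28864 + 0.23448j
  term(m=+7) = 0.02038 + 0.00183j   from Y*(Ω₁)=-0.37777 + 0.06981j, Y(Ω₂)=-0.05130 - 0.01433j
  term(m=+8) = 0.04715 + 0.07344j   from Y*(Ω₁)=-0.07128 - 0.15410j, Y(Ω₂)=-0.50919 + 0.07048j
Total Σ_m = 0.08486 - 0.00000j. Multiply by 0.739198: 0.06273 - 0.00000j. P_8(cos γ) = 0.062726

0.062726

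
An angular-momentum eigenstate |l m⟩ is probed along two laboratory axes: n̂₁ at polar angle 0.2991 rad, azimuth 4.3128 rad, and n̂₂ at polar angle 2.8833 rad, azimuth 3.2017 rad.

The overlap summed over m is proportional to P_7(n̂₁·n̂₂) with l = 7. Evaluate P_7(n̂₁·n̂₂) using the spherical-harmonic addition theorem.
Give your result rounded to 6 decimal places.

0.393196

Expand P_7 via completeness: Σ_{m} conj(Y_{7,m}) at Ω₁ times Y_{7,m} at Ω₂ —
  [-7]  conj(Y_{7,-7})(Ω₁) = 0.00003 - 0.00009j ; Y_{7,-7}(Ω₂) = -0.00003 + 0.00001j ; Δ = 0.00000 + 0.00000j
  [-6]  conj(Y_{7,-6})(Ω₁) = 0.00086 + 0.00079j ; Y_{7,-6}(Ω₂) = -0.00047 + 0.00018j ; Δ = -0.00000 - 0.00000j
  [-5]  conj(Y_{7,-5})(Ω₁) = -0.00806 + 0.00367j ; Y_{7,-5}(Ω₂) = -0.00425 + 0.00132j ; Δ = 0.00003 - 0.00003j
  [-4]  conj(Y_{7,-4})(Ω₁) = -0.00129 - 0.04688j ; Y_{7,-4}(Ω₂) = -0.02685 + 0.00658j ; Δ = 0.00034 + 0.00125j
  [-3]  conj(Y_{7,-3})(Ω₁) = 0.16342 + 0.06377j ; Y_{7,-3}(Ω₂) = -0.12018 + 0.02191j ; Δ = -0.02104 - 0.00408j
  [-2]  conj(Y_{7,-2})(Ω₁) = -0.30592 + 0.31447j ; Y_{7,-2}(Ω₂) = -0.36377 + 0.04394j ; Δ = 0.09747 - 0.12784j
  [-1]  conj(Y_{7,-1})(Ω₁) = -0.23564 - 0.55798j ; Y_{7,-1}(Ω₂) = -0.63624 + 0.03829j ; Δ = 0.17129 + 0.34598j
  [+0]  conj(Y_{7,0})(Ω₁) = 0.09416 + 0.00000j ; Y_{7,0}(Ω₂) = -0.28498 + 0.00000j ; Δ = -0.02683 + 0.00000j
  [+1]  conj(Y_{7,1})(Ω₁) = 0.23564 - 0.55798j ; Y_{7,1}(Ω₂) = 0.63624 + 0.03829j ; Δ = 0.17129 - 0.34598j
  [+2]  conj(Y_{7,2})(Ω₁) = -0.30592 - 0.31447j ; Y_{7,2}(Ω₂) = -0.36377 - 0.04394j ; Δ = 0.09747 + 0.12784j
  [+3]  conj(Y_{7,3})(Ω₁) = -0.16342 + 0.06377j ; Y_{7,3}(Ω₂) = 0.12018 + 0.02191j ; Δ = -0.02104 + 0.00408j
  [+4]  conj(Y_{7,4})(Ω₁) = -0.00129 + 0.04688j ; Y_{7,4}(Ω₂) = -0.02685 - 0.00658j ; Δ = 0.00034 - 0.00125j
  [+5]  conj(Y_{7,5})(Ω₁) = 0.00806 + 0.00367j ; Y_{7,5}(Ω₂) = 0.00425 + 0.00132j ; Δ = 0.00003 + 0.00003j
  [+6]  conj(Y_{7,6})(Ω₁) = 0.00086 - 0.00079j ; Y_{7,6}(Ω₂) = -0.00047 - 0.00018j ; Δ = -0.00000 + 0.00000j
  [+7]  conj(Y_{7,7})(Ω₁) = -0.00003 - 0.00009j ; Y_{7,7}(Ω₂) = 0.00003 + 0.00001j ; Δ = 0.00000 - 0.00000j
Accumulated sum 0.46934 + 0.00000j; after 4π/(2l+1) scaling, 0.39320 + 0.00000j ⇒ P_7 = 0.393196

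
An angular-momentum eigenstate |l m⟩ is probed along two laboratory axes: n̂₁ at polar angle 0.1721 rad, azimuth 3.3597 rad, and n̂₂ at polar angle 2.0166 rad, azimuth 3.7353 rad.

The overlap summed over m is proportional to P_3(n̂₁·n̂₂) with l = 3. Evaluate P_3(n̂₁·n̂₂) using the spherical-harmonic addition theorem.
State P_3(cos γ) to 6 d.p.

Expand P_3 via completeness: Σ_{m} conj(Y_{3,m}) at Ω₁ times Y_{3,m} at Ω₂ —
  m=-3: -0.001663-0.001275i × +0.063982+0.299704i = +0.000276-0.000580i  (running Σ = +0.000276-0.000580i)
  m=-2: +0.026764+0.012476i × -0.134188+0.332693i = -0.007742+0.007230i  (running Σ = -0.007466+0.006650i)
  m=-1: -0.208213-0.046147i × +0.017017-0.011485i = -0.004073+0.001606i  (running Σ = -0.011539+0.008256i)
  m=0: +0.681414-0.000000i × +0.333143+0.000000i = +0.227009+0.000000i  (running Σ = +0.215469+0.008256i)
  m=1: +0.208213-0.046147i × -0.017017-0.011485i = -0.004073-0.001606i  (running Σ = +0.211396+0.006650i)
  m=2: +0.026764-0.012476i × -0.134188-0.332693i = -0.007742-0.007230i  (running Σ = +0.203654-0.000580i)
  m=3: +0.001663-0.001275i × -0.063982+0.299704i = +0.000276+0.000580i  (running Σ = +0.203930+0.000000i)
Σ over m = +0.203930+0.000000i; ×(4π/7) → +0.366094+0.000000i. Real part: 0.366094

0.366094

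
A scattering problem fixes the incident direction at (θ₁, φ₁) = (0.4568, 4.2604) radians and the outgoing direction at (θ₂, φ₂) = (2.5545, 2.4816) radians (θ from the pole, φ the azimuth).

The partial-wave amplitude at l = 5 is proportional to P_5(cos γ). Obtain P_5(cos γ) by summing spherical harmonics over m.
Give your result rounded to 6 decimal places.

Summing Y*_{l m}(θ₁,φ₁)·Y_{l m}(θ₂,φ₂) over m ∈ [−5, 5]; prefactor 4π/(2·5+1) = 1.142397:
  m=-5: Y*=-0.005980+0.004927i  Y=+0.023905+0.003818i  product -0.000162+0.000095i
  m=-4: Y*=-0.011713-0.048461i  Y=+0.100883-0.055325i  product -0.003863-0.004241i
  m=-3: Y*=+0.181245+0.039547i  Y=+0.122552-0.282601i  product +0.033388-0.046374i
  m=-2: Y*=-0.259218+0.329337i  Y=-0.115994-0.452739i  product +0.179171+0.079157i
  m=-1: Y*=-0.206538-0.425403i  Y=-0.194185-0.150705i  product -0.024004+0.113733i
  m=+0: Y*=-0.053558-0.000000i  Y=+0.316616+0.000000i  product -0.016957-0.000000i
  m=+1: Y*=+0.206538-0.425403i  Y=+0.194185-0.150705i  product -0.024004-0.113733i
  m=+2: Y*=-0.259218-0.329337i  Y=-0.115994+0.452739i  product +0.179171-0.079157i
  m=+3: Y*=-0.181245+0.039547i  Y=-0.122552-0.282601i  product +0.033388+0.046374i
  m=+4: Y*=-0.011713+0.048461i  Y=+0.100883+0.055325i  product -0.003863+0.004241i
  m=+5: Y*=+0.005980+0.004927i  Y=-0.023905+0.003818i  product -0.000162-0.000095i
Σ over m = +0.352104-0.000000i; ×(4π/11) → +0.402243-0.000000i. Real part: 0.402243

0.402243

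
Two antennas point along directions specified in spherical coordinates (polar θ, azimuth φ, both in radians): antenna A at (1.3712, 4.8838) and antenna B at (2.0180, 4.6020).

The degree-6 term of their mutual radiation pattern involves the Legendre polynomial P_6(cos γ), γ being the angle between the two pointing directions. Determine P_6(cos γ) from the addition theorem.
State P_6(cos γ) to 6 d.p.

-0.316272

Addition theorem: P_6(cos γ) = (4π/13) Σ_m Y*_{lm}(Ω₁) Y_{lm}(Ω₂), m = −6…6:
  m=-6: (-0.221071, -0.366860) × (-0.204698, -0.159634) = (-0.013311, 0.110386)  (running Σ = (-0.013311, 0.110386))
  m=-5: (0.226886, -0.196496) × (0.226139, -0.367237) = (-0.020853, -0.127757)  (running Σ = (-0.034164, -0.017371))
  m=-4: (-0.144653, -0.118332) × (0.225373, 0.106530) = (-0.019995, -0.042079)  (running Σ = (-0.054158, -0.059449))
  m=-3: (0.153585, -0.271866) × (0.063306, -0.184120) = (-0.040333, -0.045489)  (running Σ = (-0.094492, -0.104938))
  m=-2: (-0.101188, -0.036115) × (0.313152, 0.070283) = (-0.029149, -0.018421)  (running Σ = (-0.123640, -0.123359))
  m=-1: (0.052873, -0.305428) × (0.009624, -0.086824) = (-0.026010, -0.007530)  (running Σ = (-0.149650, -0.130889))
  m=0: (-0.085499, -0.000000) × (0.326137, 0.000000) = (-0.027885, -0.000000)  (running Σ = (-0.177535, -0.130889))
  m=1: (-0.052873, -0.305428) × (-0.009624, -0.086824) = (-0.026010, 0.007530)  (running Σ = (-0.203545, -0.123359))
  m=2: (-0.101188, 0.036115) × (0.313152, -0.070283) = (-0.029149, 0.018421)  (running Σ = (-0.232693, -0.104938))
  m=3: (-0.153585, -0.271866) × (-0.063306, -0.184120) = (-0.040333, 0.045489)  (running Σ = (-0.273027, -0.059449))
  m=4: (-0.144653, 0.118332) × (0.225373, -0.106530) = (-0.019995, 0.042079)  (running Σ = (-0.293022, -0.017371))
  m=5: (-0.226886, -0.196496) × (-0.226139, -0.367237) = (-0.020853, 0.127757)  (running Σ = (-0.313874, 0.110386))
  m=6: (-0.221071, 0.366860) × (-0.204698, 0.159634) = (-0.013311, -0.110386)  (running Σ = (-0.327185, 0.000000))
Total Σ_m = (-0.327185, 0.000000). Multiply by 0.966644: (-0.316272, 0.000000). P_6(cos γ) = -0.316272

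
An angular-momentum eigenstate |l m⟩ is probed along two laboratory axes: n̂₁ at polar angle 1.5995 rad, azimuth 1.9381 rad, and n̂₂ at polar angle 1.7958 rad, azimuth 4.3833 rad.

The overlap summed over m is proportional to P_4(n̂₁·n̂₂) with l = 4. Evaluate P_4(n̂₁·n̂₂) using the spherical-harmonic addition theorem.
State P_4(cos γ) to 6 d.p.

Expand P_4 via completeness: Σ_{m} conj(Y_{4,m}) at Ω₁ times Y_{4,m} at Ω₂ —
  term(m=-4) = -0.16546 + 0.06153j   from Y*(Ω₁)=0.04480 + 0.43953j, Y(Ω₂)=0.10057 + 0.38671j
  term(m=-3) = 0.00460 - 0.00806j   from Y*(Ω₁)=-0.03201 + 0.01621j, Y(Ω₂)=-0.21587 + 0.14252j
  term(m=-2) = 0.01219 + 0.06774j   from Y*(Ω₁)=0.24661 + 0.22275j, Y(Ω₂)=0.16385 + 0.12668j
  term(m=-1) = -0.00851 - 0.00711j   from Y*(Ω₁)=-0.01459 + 0.03793j, Y(Ω₂)=-0.08817 + 0.25818j
  term(m=+0) = 0.05305 + 0.00000j   from Y*(Ω₁)=0.31475 + 0.00000j, Y(Ω₂)=0.16856 + 0.00000j
  term(m=+1) = -0.00851 + 0.00711j   from Y*(Ω₁)=0.01459 + 0.03793j, Y(Ω₂)=0.08817 + 0.25818j
  term(m=+2) = 0.01219 - 0.06774j   from Y*(Ω₁)=0.24661 - 0.22275j, Y(Ω₂)=0.16385 - 0.12668j
  term(m=+3) = 0.00460 + 0.00806j   from Y*(Ω₁)=0.03201 + 0.01621j, Y(Ω₂)=0.21587 + 0.14252j
  term(m=+4) = -0.16546 - 0.06153j   from Y*(Ω₁)=0.04480 - 0.43953j, Y(Ω₂)=0.10057 - 0.38671j
Accumulated sum -0.26131 + 0.00000j; after 4π/(2l+1) scaling, -0.36486 + 0.00000j ⇒ P_4 = -0.364860

-0.364860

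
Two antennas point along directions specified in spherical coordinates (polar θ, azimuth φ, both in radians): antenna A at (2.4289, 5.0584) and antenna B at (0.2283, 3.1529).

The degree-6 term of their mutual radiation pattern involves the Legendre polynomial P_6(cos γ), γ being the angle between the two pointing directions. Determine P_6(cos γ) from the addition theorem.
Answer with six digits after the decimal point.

Expand P_6 via completeness: Σ_{m} conj(Y_{6,m}) at Ω₁ times Y_{6,m} at Ω₂ —
  m=-6: 0.01828 - 0.03304j × 0.00006 - 0.00000j = 0.00000 - 0.00000j  (running Σ = 0.00000 - 0.00000j)
  m=-5: -0.14942 - 0.02400j × -0.00097 + 0.00005j = 0.00015 + 0.00002j  (running Σ = 0.00015 + 0.00001j)
  m=-4: 0.06414 + 0.33946j × 0.00882 - 0.00040j = 0.00070 + 0.00297j  (running Σ = 0.00085 + 0.00298j)
  m=-3: 0.39130 - 0.23072j × -0.05467 + 0.00186j = -0.02096 + 0.01334j  (running Σ = -0.02011 + 0.01632j)
  m=-2: -0.16189 - 0.13417j × 0.22729 - 0.00514j = -0.03749 - 0.02966j  (running Σ = -0.05760 - 0.01334j)
  m=-1: 0.09397 - 0.26065j × -0.56692 + 0.00641j = -0.05160 + 0.14837j  (running Σ = -0.10920 + 0.13503j)
  m=0: -0.30414 + 0.00000j × 0.53115 + 0.00000j = -0.16154 + 0.00000j  (running Σ = -0.27075 + 0.13503j)
  m=1: -0.09397 - 0.26065j × 0.56692 + 0.00641j = -0.05160 - 0.14837j  (running Σ = -0.32235 - 0.01334j)
  m=2: -0.16189 + 0.13417j × 0.22729 + 0.00514j = -0.03749 + 0.02966j  (running Σ = -0.35983 + 0.01632j)
  m=3: -0.39130 - 0.23072j × 0.05467 + 0.00186j = -0.02096 - 0.01334j  (running Σ = -0.38080 + 0.00298j)
  m=4: 0.06414 - 0.33946j × 0.00882 + 0.00040j = 0.00070 - 0.00297j  (running Σ = -0.38010 + 0.00001j)
  m=5: 0.14942 - 0.02400j × 0.00097 + 0.00005j = 0.00015 - 0.00002j  (running Σ = -0.37995 - 0.00000j)
  m=6: 0.01828 + 0.03304j × 0.00006 + 0.00000j = 0.00000 + 0.00000j  (running Σ = -0.37995 + 0.00000j)
Total Σ_m = -0.37995 + 0.00000j. Multiply by 0.966644: -0.36727 + 0.00000j. P_6(cos γ) = -0.367275

-0.367275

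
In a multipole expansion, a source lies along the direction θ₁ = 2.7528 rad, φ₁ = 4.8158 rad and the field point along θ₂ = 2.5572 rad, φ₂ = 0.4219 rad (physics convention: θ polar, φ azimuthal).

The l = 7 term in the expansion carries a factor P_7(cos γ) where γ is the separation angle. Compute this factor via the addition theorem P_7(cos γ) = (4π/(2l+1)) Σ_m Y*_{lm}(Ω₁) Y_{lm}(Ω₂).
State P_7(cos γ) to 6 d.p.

Expand P_7 via completeness: Σ_{m} conj(Y_{7,m}) at Ω₁ times Y_{7,m} at Ω₂ —
  [-7]  conj(Y_{7,-7})(Ω₁) = (-0.000372, 0.000421) ; Y_{7,-7}(Ω₂) = (-0.007641, -0.001456) ; Δ = (0.000003, -0.000003)
  [-6]  conj(Y_{7,-6})(Ω₁) = (0.004179, 0.002987) ; Y_{7,-6}(Ω₂) = (0.036059, 0.025213) ; Δ = (0.000075, 0.000213)
  [-5]  conj(Y_{7,-5})(Ω₁) = (0.014384, -0.025295) ; Y_{7,-5}(Ω₂) = (-0.077382, -0.129472) ; Δ = (-0.004388, 0.000095)
  [-4]  conj(Y_{7,-4})(Ω₁) = (-0.104410, -0.045833) ; Y_{7,-4}(Ω₂) = (0.039933, 0.340325) ; Δ = (0.011429, -0.037363)
  [-3]  conj(Y_{7,-3})(Ω₁) = (-0.094450, 0.294618) ; Y_{7,-3}(Ω₂) = (0.146688, -0.465782) ; Δ = (0.123373, 0.087210)
  [-2]  conj(Y_{7,-2})(Ω₁) = (0.522514, 0.109635) ; Y_{7,-2}(Ω₂) = (-0.202707, 0.227883) ; Δ = (-0.130901, 0.096848)
  [-1]  conj(Y_{7,-1})(Ω₁) = (0.042501, -0.409522) ; Y_{7,-1}(Ω₂) = (-0.199720, 0.089645) ; Δ = (0.028223, 0.085600)
  [+0]  conj(Y_{7,0})(Ω₁) = (0.255655, -0.000000) ; Y_{7,0}(Ω₂) = (0.387949, 0.000000) ; Δ = (0.099181, 0.000000)
  [+1]  conj(Y_{7,1})(Ω₁) = (-0.042501, -0.409522) ; Y_{7,1}(Ω₂) = (0.199720, 0.089645) ; Δ = (0.028223, -0.085600)
  [+2]  conj(Y_{7,2})(Ω₁) = (0.522514, -0.109635) ; Y_{7,2}(Ω₂) = (-0.202707, -0.227883) ; Δ = (-0.130901, -0.096848)
  [+3]  conj(Y_{7,3})(Ω₁) = (0.094450, 0.294618) ; Y_{7,3}(Ω₂) = (-0.146688, -0.465782) ; Δ = (0.123373, -0.087210)
  [+4]  conj(Y_{7,4})(Ω₁) = (-0.104410, 0.045833) ; Y_{7,4}(Ω₂) = (0.039933, -0.340325) ; Δ = (0.011429, 0.037363)
  [+5]  conj(Y_{7,5})(Ω₁) = (-0.014384, -0.025295) ; Y_{7,5}(Ω₂) = (0.077382, -0.129472) ; Δ = (-0.004388, -0.000095)
  [+6]  conj(Y_{7,6})(Ω₁) = (0.004179, -0.002987) ; Y_{7,6}(Ω₂) = (0.036059, -0.025213) ; Δ = (0.000075, -0.000213)
  [+7]  conj(Y_{7,7})(Ω₁) = (0.000372, 0.000421) ; Y_{7,7}(Ω₂) = (0.007641, -0.001456) ; Δ = (0.000003, 0.000003)
Accumulated sum (0.154810, -0.000000); after 4π/(2l+1) scaling, (0.129693, -0.000000) ⇒ P_7 = 0.129693

0.129693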